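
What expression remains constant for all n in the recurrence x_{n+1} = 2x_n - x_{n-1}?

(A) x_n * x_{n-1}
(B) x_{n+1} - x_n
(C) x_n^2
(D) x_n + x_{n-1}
B

For the recurrence x_{n+1} = 2x_n - x_{n-1}:

If x_{n+1} = 2x_n - x_{n-1}, then:
x_{n+1} - x_n = x_n - x_{n-1}
The first difference is constant throughout the sequence.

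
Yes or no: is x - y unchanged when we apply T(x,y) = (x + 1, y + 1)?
Yes

Substitute T(x,y) = (x + 1, y + 1) into the expression and compare with the original.

Original: x - y
After applying T: (x + 1) - (y + 1) = x - y

This is identical to the original x - y, so the expression is invariant.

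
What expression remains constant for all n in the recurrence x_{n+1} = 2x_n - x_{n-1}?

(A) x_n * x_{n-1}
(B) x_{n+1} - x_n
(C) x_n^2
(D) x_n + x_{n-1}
B

For the recurrence x_{n+1} = 2x_n - x_{n-1}:

If x_{n+1} = 2x_n - x_{n-1}, then:
x_{n+1} - x_n = x_n - x_{n-1}
The first difference is constant throughout the sequence.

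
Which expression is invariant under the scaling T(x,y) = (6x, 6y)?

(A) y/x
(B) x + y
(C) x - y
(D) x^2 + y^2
A

Under the uniform scaling T(x,y) = (6x, 6y):
Substitute the transformed coordinates into each option and compare with the original:
(A) y/x  ->  (6y)/(6x) = y/x   [equals y/x: invariant]
(B) x + y  ->  (6x) + (6y) = 6x + 6y   [differs from x + y: not invariant]
(C) x - y  ->  (6x) - (6y) = 6x - 6y   [differs from x - y: not invariant]
(D) x^2 + y^2  ->  (6x)^2 + (6y)^2 = 36x^2 + 36y^2   [differs from x^2 + y^2: not invariant]

Only option (A), y/x, is unchanged by the transformation.
The common factor 6 cancels in a ratio of coordinates, while sums, products and sums of squares pick up factors of 6 or 36.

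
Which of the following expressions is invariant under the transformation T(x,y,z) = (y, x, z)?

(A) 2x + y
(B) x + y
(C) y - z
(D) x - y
B

Apply T(x,y,z) = (y, x, z) to each option, i.e. replace (x, y, z) by the transformed coordinates.
Substitute the transformed coordinates into each option and compare with the original:
(A) 2x + y  ->  2(y) + (x) = x + 2y   [differs from 2x + y: not invariant]
(B) x + y  ->  (y) + (x) = x + y   [equals x + y: invariant]
(C) y - z  ->  (x) - (z) = x - z   [differs from y - z: not invariant]
(D) x - y  ->  (y) - (x) = -x + y   [differs from x - y: not invariant]

Only option (B), x + y, is unchanged by the transformation.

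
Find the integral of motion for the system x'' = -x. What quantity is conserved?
E = (x')^2 + x^2

Multiply the equation by x':
x' * x'' = -x * x'
The left side is d/dt[(x')^2/2] and the right side is d/dt[-x^2/2], so
d/dt[(x')^2/2 + x^2/2] = 0, i.e. (x')^2/2 + x^2/2 = constant.
Multiplying by 2, the integral of motion is E = (x')^2 + x^2.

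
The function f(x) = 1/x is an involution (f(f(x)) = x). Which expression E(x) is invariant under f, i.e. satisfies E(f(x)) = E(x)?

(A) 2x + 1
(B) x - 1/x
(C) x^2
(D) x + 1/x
D

Replace x by f(x) = 1/x in each option and simplify. As a quick numerical cross-check, also compare E(3) with E(f(3)) = E(1/3).

(A) 2x + 1  ->  2(1/x) + 1 = (x + 2)/x; check: E(3) = 7 but E(1/3) = 5/3.   [not invariant]
(B) x - 1/x  ->  (1/x) - 1/(1/x) = -x + 1/x; check: E(3) = 8/3 but E(1/3) = -8/3.   [not invariant]
(C) x^2  ->  (1/x)^2 = x^(-2); check: E(3) = 9 but E(1/3) = 1/9.   [not invariant]
(D) x + 1/x  ->  (1/x) + 1/(1/x), which simplifies back to x + 1/x; check: E(3) = 10/3, E(1/3) = 10/3.   [invariant]

Only (D) is unchanged. E is symmetric under swapping x with f(x) = 1/x, which is exactly what an involution does.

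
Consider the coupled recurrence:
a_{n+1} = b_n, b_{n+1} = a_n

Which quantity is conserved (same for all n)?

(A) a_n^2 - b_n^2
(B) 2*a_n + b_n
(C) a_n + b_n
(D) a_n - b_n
C

Replace a_n by a_{n+1} = b_n and b_n by b_{n+1} = a_n in each option and simplify:
(A) a_n^2 - b_n^2  ->  (b_n)^2 - (a_n)^2 = -a_n^2 + b_n^2   [not conserved]
(B) 2*a_n + b_n  ->  2*(b_n) + (a_n) = a_n + 2*b_n   [not conserved]
(C) a_n + b_n  ->  (b_n) + (a_n) = a_n + b_n   [conserved]
(D) a_n - b_n  ->  (b_n) - (a_n) = -a_n + b_n   [not conserved]

Only (C) a_n + b_n returns to itself after one step, so it is the conserved quantity.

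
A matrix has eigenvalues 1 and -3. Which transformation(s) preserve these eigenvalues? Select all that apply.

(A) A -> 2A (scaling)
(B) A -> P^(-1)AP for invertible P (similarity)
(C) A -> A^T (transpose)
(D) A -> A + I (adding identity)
B and C

Eigenvalues are preserved by:
1. Similarity transformations: A -> P^(-1)AP (same characteristic polynomial)
2. Transpose: A^T has the same eigenvalues as A

Eigenvalues are NOT preserved by:
- Adding identity: eigenvalues become 1+1, -3+1
- Scaling: eigenvalues become 2, -6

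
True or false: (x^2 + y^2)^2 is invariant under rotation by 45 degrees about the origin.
True

Applying rotation by 45 degrees: x' = x*cos(45 degrees) - y*sin(45 degrees) = sqrt(2)x/2 - sqrt(2)y/2, y' = x*sin(45 degrees) + y*cos(45 degrees) = sqrt(2)x/2 + sqrt(2)y/2

Substituting into (x^2 + y^2)^2:
((sqrt(2)x/2 - sqrt(2)y/2)^2 + (sqrt(2)x/2 + sqrt(2)y/2)^2)^2
= x^4 + 2x^2y^2 + y^4 = (x^2 + y^2)^2

This equals the original expression (x^2 + y^2)^2, so it IS invariant.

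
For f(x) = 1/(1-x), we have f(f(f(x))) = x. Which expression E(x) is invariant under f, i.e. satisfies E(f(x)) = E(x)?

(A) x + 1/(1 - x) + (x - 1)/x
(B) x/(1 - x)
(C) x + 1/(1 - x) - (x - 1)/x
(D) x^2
A

Replace x by f(x) = 1/(1 - x) in each option and simplify. As a quick numerical cross-check, also compare E(3) with E(f(3)) = E(-1/2).

(A) x + 1/(1 - x) + (x - 1)/x  ->  (1/(1 - x)) + 1/(1 - (1/(1 - x))) + ((1/(1 - x)) - 1)/(1/(1 - x)), which simplifies back to x + 1/(1 - x) + (x - 1)/x; check: E(3) = 19/6, E(-1/2) = 19/6.   [invariant]
(B) x/(1 - x)  ->  (1/(1 - x))/(1 - (1/(1 - x))) = -1/x; check: E(3) = -3/2 but E(-1/2) = -1/3.   [not invariant]
(C) x + 1/(1 - x) - (x - 1)/x  ->  (1/(1 - x)) + 1/(1 - (1/(1 - x))) - ((1/(1 - x)) - 1)/(1/(1 - x)) = (x^2(1 - x) - x + (x - 1)^2)/(x(x - 1)); check: E(3) = 11/6 but E(-1/2) = -17/6.   [not invariant]
(D) x^2  ->  (1/(1 - x))^2 = (x - 1)^(-2); check: E(3) = 9 but E(-1/2) = 1/4.   [not invariant]

Only (A) is unchanged. Indeed f(f(x)) = 1/(1 - 1/(1-x)) = (1-x)/(-x) = (x-1)/x, so E(x) = x + f(x) + f(f(x)) is the sum over the whole 3-cycle; applying f just permutes the three terms cyclically (x -> f(x) -> f(f(x)) -> x), leaving the sum unchanged.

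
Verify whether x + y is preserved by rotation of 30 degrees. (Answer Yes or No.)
No

Applying rotation by 30 degrees: x' = x*cos(30 degrees) - y*sin(30 degrees) = sqrt(3)x/2 - y/2, y' = x*sin(30 degrees) + y*cos(30 degrees) = x/2 + sqrt(3)y/2

Substituting into x + y:
(sqrt(3)x/2 - y/2) + (x/2 + sqrt(3)y/2)
= x/2 + sqrt(3)x/2 - y/2 + sqrt(3)y/2

This differs from the original expression x + y, so it is NOT invariant.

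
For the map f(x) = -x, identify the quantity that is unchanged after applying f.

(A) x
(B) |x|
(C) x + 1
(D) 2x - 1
B

For f(x) = -x:
Applying f replaces x by -x. Since |-x| = |x|, the absolute value is unchanged by f, whereas x -> -x, 2x - 1 -> -2x - 1 and x + 1 -> -x + 1 all change.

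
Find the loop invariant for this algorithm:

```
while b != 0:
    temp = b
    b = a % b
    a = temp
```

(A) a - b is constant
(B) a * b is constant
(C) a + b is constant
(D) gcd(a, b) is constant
D

A loop invariant must hold before the first iteration and be re-established by every execution of the body.

(D) gcd(a, b) is constant: One iteration replaces (a, b) by (b, a mod b). Since a mod b = a - q*b for an integer q, any common divisor of a and b divides b and a mod b, and conversely; hence gcd(b, a mod b) = gcd(a, b). For instance (28, 10) -> (10, 8) keeps gcd = 2. At exit b = 0 and a = gcd of the original inputs.

The other options fail:
(A) a - b is constant: e.g. (a, b) = (28, 10) -> (10, 8): the difference goes from 18 to 2.
(B) a * b is constant: e.g. (a, b) = (28, 10) -> (10, 8): the product goes from 280 to 80.
(C) a + b is constant: e.g. (a, b) = (28, 10) -> (10, 8): the sum goes from 38 to 18.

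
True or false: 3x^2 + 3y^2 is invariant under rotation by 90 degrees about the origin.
True

Applying rotation by 90 degrees: x' = x*cos(90 degrees) - y*sin(90 degrees) = -y, y' = x*sin(90 degrees) + y*cos(90 degrees) = x

Substituting into 3x^2 + 3y^2:
3(-y)^2 + 3(x)^2
= 3x^2 + 3y^2

This equals the original expression 3x^2 + 3y^2, so it IS invariant.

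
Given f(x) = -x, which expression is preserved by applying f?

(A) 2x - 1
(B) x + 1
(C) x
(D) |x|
D

For f(x) = -x:
Applying f replaces x by -x. Since |-x| = |x|, the absolute value is unchanged by f, whereas x -> -x, 2x - 1 -> -2x - 1 and x + 1 -> -x + 1 all change.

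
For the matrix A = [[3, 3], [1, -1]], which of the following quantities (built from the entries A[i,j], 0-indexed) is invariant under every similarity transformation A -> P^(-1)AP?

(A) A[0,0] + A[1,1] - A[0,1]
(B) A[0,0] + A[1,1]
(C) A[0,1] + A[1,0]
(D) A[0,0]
B

A[0,0] + A[1,1] is the trace of A. By the cyclic property of the trace, tr(P^(-1)AP) = tr(APP^(-1)) = tr(A), so it is the same for every matrix similar to A.

The other combinations are not similarity invariants. For example, take P = [[1, 1], [0, 1]] (det P = 1), so P^(-1) = [[1, -1], [0, 1]] and
B = P^(-1)AP = [[2, 6], [1, 0]].
Evaluating each option on A and on B:
(A) A[0,0] + A[1,1] - A[0,1]: -1 for A, -4 for B -> changes
(B) A[0,0] + A[1,1]: 2 for A, 2 for B -> unchanged
(C) A[0,1] + A[1,0]: 4 for A, 7 for B -> changes
(D) A[0,0]: 3 for A, 2 for B -> changes

Only (B) A[0,0] + A[1,1] = 2 survives (and it does so for every P, not just this one), so it is the invariant.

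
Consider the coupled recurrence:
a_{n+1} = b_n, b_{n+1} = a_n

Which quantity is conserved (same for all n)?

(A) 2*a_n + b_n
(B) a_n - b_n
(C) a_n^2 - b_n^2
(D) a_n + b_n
D

Replace a_n by a_{n+1} = b_n and b_n by b_{n+1} = a_n in each option and simplify:
(A) 2*a_n + b_n  ->  2*(b_n) + (a_n) = a_n + 2*b_n   [not conserved]
(B) a_n - b_n  ->  (b_n) - (a_n) = -a_n + b_n   [not conserved]
(C) a_n^2 - b_n^2  ->  (b_n)^2 - (a_n)^2 = -a_n^2 + b_n^2   [not conserved]
(D) a_n + b_n  ->  (b_n) + (a_n) = a_n + b_n   [conserved]

Only (D) a_n + b_n returns to itself after one step, so it is the conserved quantity.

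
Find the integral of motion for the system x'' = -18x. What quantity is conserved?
E = (x')^2 + 18x^2

Multiply the equation by x':
x' * x'' = -18x * x'
The left side is d/dt[(x')^2/2] and the right side is d/dt[-18x^2/2], so
d/dt[(x')^2/2 + 18x^2/2] = 0, i.e. (x')^2/2 + 18x^2/2 = constant.
Multiplying by 2, the integral of motion is E = (x')^2 + 18x^2.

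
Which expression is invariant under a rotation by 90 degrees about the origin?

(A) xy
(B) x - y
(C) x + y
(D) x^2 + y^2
D

A rotation by 90 degrees sends (x, y) to (-y, x).
Substitute the transformed coordinates into each option and compare with the original:
(A) xy  ->  (-y)(x) = -xy   [differs from xy: not invariant]
(B) x - y  ->  (-y) - (x) = -x - y   [differs from x - y: not invariant]
(C) x + y  ->  (-y) + (x) = x - y   [differs from x + y: not invariant]
(D) x^2 + y^2  ->  (-y)^2 + (x)^2 = x^2 + y^2   [equals x^2 + y^2: invariant]

Only option (D), x^2 + y^2, is unchanged by the transformation.
Geometrically, x^2 + y^2 is the squared distance from the origin, which every rotation about the origin preserves.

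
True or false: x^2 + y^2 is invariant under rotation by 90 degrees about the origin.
True

Applying rotation by 90 degrees: x' = x*cos(90 degrees) - y*sin(90 degrees) = -y, y' = x*sin(90 degrees) + y*cos(90 degrees) = x

Substituting into x^2 + y^2:
(-y)^2 + (x)^2
= x^2 + y^2

This equals the original expression x^2 + y^2, so it IS invariant.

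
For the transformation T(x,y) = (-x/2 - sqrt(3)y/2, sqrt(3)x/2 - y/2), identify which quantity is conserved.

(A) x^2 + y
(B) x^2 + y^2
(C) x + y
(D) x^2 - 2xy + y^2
B

An expression E(x,y) is invariant under T if E(T(x,y)) = E(x,y). Here T(x,y) = (-x/2 - sqrt(3)y/2, sqrt(3)x/2 - y/2).
Substitute the transformed coordinates into each option and compare with the original:
(A) x^2 + y  ->  (-x/2 - sqrt(3)y/2)^2 + (sqrt(3)x/2 - y/2) = x^2/4 + sqrt(3)xy/2 + sqrt(3)x/2 + 3y^2/4 - y/2   [differs from x^2 + y: not invariant]
(B) x^2 + y^2  ->  (-x/2 - sqrt(3)y/2)^2 + (sqrt(3)x/2 - y/2)^2 = x^2 + y^2   [equals x^2 + y^2: invariant]
(C) x + y  ->  (-x/2 - sqrt(3)y/2) + (sqrt(3)x/2 - y/2) = -x/2 + sqrt(3)x/2 - sqrt(3)y/2 - y/2   [differs from x + y: not invariant]
(D) x^2 - 2xy + y^2  ->  (-x/2 - sqrt(3)y/2)^2 - 2(-x/2 - sqrt(3)y/2)(sqrt(3)x/2 - y/2) + (sqrt(3)x/2 - y/2)^2 = sqrt(3)x^2/2 + x^2 + xy - sqrt(3)y^2/2 + y^2   [differs from x^2 - 2xy + y^2: not invariant]

Only option (B), x^2 + y^2, is unchanged by the transformation.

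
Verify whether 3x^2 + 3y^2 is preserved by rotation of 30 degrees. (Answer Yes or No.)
Yes

Applying rotation by 30 degrees: x' = x*cos(30 degrees) - y*sin(30 degrees) = sqrt(3)x/2 - y/2, y' = x*sin(30 degrees) + y*cos(30 degrees) = x/2 + sqrt(3)y/2

Substituting into 3x^2 + 3y^2:
3(sqrt(3)x/2 - y/2)^2 + 3(x/2 + sqrt(3)y/2)^2
= 3x^2 + 3y^2

This equals the original expression 3x^2 + 3y^2, so it IS invariant.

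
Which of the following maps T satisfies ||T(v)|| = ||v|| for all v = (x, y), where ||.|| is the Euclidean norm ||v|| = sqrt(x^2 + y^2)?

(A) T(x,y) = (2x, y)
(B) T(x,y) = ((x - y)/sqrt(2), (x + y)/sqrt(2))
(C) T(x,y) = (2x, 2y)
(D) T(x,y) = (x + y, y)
B

A transformation preserves a norm if ||T(v)|| = ||v|| for every v; a single vector where the norm changes rules an option out.

(A) T(x,y) = (2x, y): v = (1, 0) has norm sqrt((1)^2 + (0)^2) = 1, but T(v) = (2, 0) has norm 2 -- not preserved.
(B) T(x,y) = ((x - y)/sqrt(2), (x + y)/sqrt(2)): preserves the norm -- it is an orthogonal map (a rotation/reflection), and (sqrt(2)(x - y)/2)^2 + (sqrt(2)(x + y)/2)^2 simplifies to x^2 + y^2.
(C) T(x,y) = (2x, 2y): v = (1, 0) has norm sqrt((1)^2 + (0)^2) = 1, but T(v) = (2, 0) has norm 2 -- not preserved.
(D) T(x,y) = (x + y, y): v = (0, 1) has norm sqrt((0)^2 + (1)^2) = 1, but T(v) = (1, 1) has norm sqrt(2) -- not preserved.

Therefore the answer is (B).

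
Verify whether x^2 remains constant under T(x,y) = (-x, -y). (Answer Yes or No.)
Yes

Substitute T(x,y) = (-x, -y) into the expression and compare with the original.

Original: x^2
After applying T: (-x)^2 = x^2

This is identical to the original x^2, so the expression is invariant.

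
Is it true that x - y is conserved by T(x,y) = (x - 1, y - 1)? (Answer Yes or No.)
Yes

Substitute T(x,y) = (x - 1, y - 1) into the expression and compare with the original.

Original: x - y
After applying T: (x - 1) - (y - 1) = x - y

This is identical to the original x - y, so the expression is invariant.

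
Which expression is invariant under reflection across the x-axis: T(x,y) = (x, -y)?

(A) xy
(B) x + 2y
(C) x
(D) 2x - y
C

The map is reflection across the x-axis: T(x,y) = (x, -y).
Substitute the transformed coordinates into each option and compare with the original:
(A) xy  ->  (x)(-y) = -xy   [differs from xy: not invariant]
(B) x + 2y  ->  (x) + 2(-y) = x - 2y   [differs from x + 2y: not invariant]
(C) x  ->  (x) = x   [equals x: invariant]
(D) 2x - y  ->  2(x) - (-y) = 2x + y   [differs from 2x - y: not invariant]

Only option (C), x, is unchanged by the transformation.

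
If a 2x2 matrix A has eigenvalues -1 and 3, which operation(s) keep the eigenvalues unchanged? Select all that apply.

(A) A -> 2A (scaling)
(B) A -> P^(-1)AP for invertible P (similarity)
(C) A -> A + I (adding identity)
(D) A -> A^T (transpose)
B and D

Eigenvalues are preserved by:
1. Similarity transformations: A -> P^(-1)AP (same characteristic polynomial)
2. Transpose: A^T has the same eigenvalues as A

Eigenvalues are NOT preserved by:
- Adding identity: eigenvalues become -1+1, 3+1
- Scaling: eigenvalues become -2, 6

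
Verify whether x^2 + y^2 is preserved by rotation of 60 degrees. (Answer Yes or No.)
Yes

Applying rotation by 60 degrees: x' = x*cos(60 degrees) - y*sin(60 degrees) = x/2 - sqrt(3)y/2, y' = x*sin(60 degrees) + y*cos(60 degrees) = sqrt(3)x/2 + y/2

Substituting into x^2 + y^2:
(x/2 - sqrt(3)y/2)^2 + (sqrt(3)x/2 + y/2)^2
= x^2 + y^2

This equals the original expression x^2 + y^2, so it IS invariant.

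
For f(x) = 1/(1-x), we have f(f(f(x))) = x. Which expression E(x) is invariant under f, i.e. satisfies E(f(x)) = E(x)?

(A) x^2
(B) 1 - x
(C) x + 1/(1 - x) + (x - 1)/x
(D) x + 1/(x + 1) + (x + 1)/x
C

Replace x by f(x) = 1/(1 - x) in each option and simplify. As a quick numerical cross-check, also compare E(3) with E(f(3)) = E(-1/2).

(A) x^2  ->  (1/(1 - x))^2 = (x - 1)^(-2); check: E(3) = 9 but E(-1/2) = 1/4.   [not invariant]
(B) 1 - x  ->  1 - (1/(1 - x)) = x/(x - 1); check: E(3) = -2 but E(-1/2) = 3/2.   [not invariant]
(C) x + 1/(1 - x) + (x - 1)/x  ->  (1/(1 - x)) + 1/(1 - (1/(1 - x))) + ((1/(1 - x)) - 1)/(1/(1 - x)), which simplifies back to x + 1/(1 - x) + (x - 1)/x; check: E(3) = 19/6, E(-1/2) = 19/6.   [invariant]
(D) x + 1/(x + 1) + (x + 1)/x  ->  (1/(1 - x)) + 1/((1/(1 - x)) + 1) + ((1/(1 - x)) + 1)/(1/(1 - x)) = (-x^3 + 6x^2 - 11x + 7)/(x^2 - 3x + 2); check: E(3) = 55/12 but E(-1/2) = 1/2.   [not invariant]

Only (C) is unchanged. Indeed f(f(x)) = 1/(1 - 1/(1-x)) = (1-x)/(-x) = (x-1)/x, so E(x) = x + f(x) + f(f(x)) is the sum over the whole 3-cycle; applying f just permutes the three terms cyclically (x -> f(x) -> f(f(x)) -> x), leaving the sum unchanged.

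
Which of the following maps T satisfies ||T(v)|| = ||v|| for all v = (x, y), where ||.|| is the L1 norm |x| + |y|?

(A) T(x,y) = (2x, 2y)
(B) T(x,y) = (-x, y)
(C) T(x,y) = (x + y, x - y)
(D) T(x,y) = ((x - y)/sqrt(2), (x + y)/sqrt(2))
B

A transformation preserves a norm if ||T(v)|| = ||v|| for every v; a single vector where the norm changes rules an option out.

(A) T(x,y) = (2x, 2y): v = (1, 0) has norm |1| + |0| = 1, but T(v) = (2, 0) has norm 2 -- not preserved.
(B) T(x,y) = (-x, y): preserves the norm -- it only permutes the coordinates and/or flips signs, which leaves |x| + |y| unchanged.
(C) T(x,y) = (x + y, x - y): v = (1, 0) has norm |1| + |0| = 1, but T(v) = (1, 1) has norm 2 -- not preserved.
(D) T(x,y) = ((x - y)/sqrt(2), (x + y)/sqrt(2)): v = (1, 0) has norm |1| + |0| = 1, but T(v) = (sqrt(2)/2, sqrt(2)/2) has norm sqrt(2) -- not preserved.

Therefore the answer is (B).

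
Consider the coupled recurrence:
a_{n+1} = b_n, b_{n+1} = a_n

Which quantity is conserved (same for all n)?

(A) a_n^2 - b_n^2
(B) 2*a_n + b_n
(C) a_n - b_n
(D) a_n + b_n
D

Replace a_n by a_{n+1} = b_n and b_n by b_{n+1} = a_n in each option and simplify:
(A) a_n^2 - b_n^2  ->  (b_n)^2 - (a_n)^2 = -a_n^2 + b_n^2   [not conserved]
(B) 2*a_n + b_n  ->  2*(b_n) + (a_n) = a_n + 2*b_n   [not conserved]
(C) a_n - b_n  ->  (b_n) - (a_n) = -a_n + b_n   [not conserved]
(D) a_n + b_n  ->  (b_n) + (a_n) = a_n + b_n   [conserved]

Only (D) a_n + b_n returns to itself after one step, so it is the conserved quantity.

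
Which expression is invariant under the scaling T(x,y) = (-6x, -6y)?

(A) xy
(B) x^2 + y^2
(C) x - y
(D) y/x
D

Under the uniform scaling T(x,y) = (-6x, -6y):
Substitute the transformed coordinates into each option and compare with the original:
(A) xy  ->  (-6x)(-6y) = 36xy   [differs from xy: not invariant]
(B) x^2 + y^2  ->  (-6x)^2 + (-6y)^2 = 36x^2 + 36y^2   [differs from x^2 + y^2: not invariant]
(C) x - y  ->  (-6x) - (-6y) = -6x + 6y   [differs from x - y: not invariant]
(D) y/x  ->  (-6y)/(-6x) = y/x   [equals y/x: invariant]

Only option (D), y/x, is unchanged by the transformation.
The common factor -6 cancels in a ratio of coordinates, while sums, products and sums of squares pick up factors of -6 or 36.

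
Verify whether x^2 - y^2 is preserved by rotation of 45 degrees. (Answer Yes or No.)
No

Applying rotation by 45 degrees: x' = x*cos(45 degrees) - y*sin(45 degrees) = sqrt(2)x/2 - sqrt(2)y/2, y' = x*sin(45 degrees) + y*cos(45 degrees) = sqrt(2)x/2 + sqrt(2)y/2

Substituting into x^2 - y^2:
(sqrt(2)x/2 - sqrt(2)y/2)^2 - (sqrt(2)x/2 + sqrt(2)y/2)^2
= -2xy

This differs from the original expression x^2 - y^2, so it is NOT invariant.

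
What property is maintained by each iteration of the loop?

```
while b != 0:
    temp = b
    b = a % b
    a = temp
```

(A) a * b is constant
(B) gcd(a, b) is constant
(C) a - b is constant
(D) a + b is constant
B

A loop invariant must hold before the first iteration and be re-established by every execution of the body.

(B) gcd(a, b) is constant: One iteration replaces (a, b) by (b, a mod b). Since a mod b = a - q*b for an integer q, any common divisor of a and b divides b and a mod b, and conversely; hence gcd(b, a mod b) = gcd(a, b). For instance (14, 12) -> (12, 2) keeps gcd = 2. At exit b = 0 and a = gcd of the original inputs.

The other options fail:
(A) a * b is constant: e.g. (a, b) = (14, 12) -> (12, 2): the product goes from 168 to 24.
(C) a - b is constant: e.g. (a, b) = (14, 12) -> (12, 2): the difference goes from 2 to 10.
(D) a + b is constant: e.g. (a, b) = (14, 12) -> (12, 2): the sum goes from 26 to 14.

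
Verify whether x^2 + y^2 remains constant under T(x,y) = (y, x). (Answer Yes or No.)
Yes

Substitute T(x,y) = (y, x) into the expression and compare with the original.

Original: x^2 + y^2
After applying T: (y)^2 + (x)^2 = x^2 + y^2

This is identical to the original x^2 + y^2, so the expression is invariant.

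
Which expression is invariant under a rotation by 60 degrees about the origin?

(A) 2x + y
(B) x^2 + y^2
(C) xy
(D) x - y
B

A rotation by 60 degrees sends (x, y) to (x/2 - sqrt(3)y/2, sqrt(3)x/2 + y/2).
Substitute the transformed coordinates into each option and compare with the original:
(A) 2x + y  ->  2(x/2 - sqrt(3)y/2) + (sqrt(3)x/2 + y/2) = sqrt(3)x/2 + x - sqrt(3)y + y/2   [differs from 2x + y: not invariant]
(B) x^2 + y^2  ->  (x/2 - sqrt(3)y/2)^2 + (sqrt(3)x/2 + y/2)^2 = x^2 + y^2   [equals x^2 + y^2: invariant]
(C) xy  ->  (x/2 - sqrt(3)y/2)(sqrt(3)x/2 + y/2) = sqrt(3)x^2/4 - xy/2 - sqrt(3)y^2/4   [differs from xy: not invariant]
(D) x - y  ->  (x/2 - sqrt(3)y/2) - (sqrt(3)x/2 + y/2) = -sqrt(3)x/2 + x/2 - sqrt(3)y/2 - y/2   [differs from x - y: not invariant]

Only option (B), x^2 + y^2, is unchanged by the transformation.
Geometrically, x^2 + y^2 is the squared distance from the origin, which every rotation about the origin preserves.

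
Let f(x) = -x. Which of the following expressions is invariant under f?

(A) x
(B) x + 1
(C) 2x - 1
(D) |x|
D

For f(x) = -x:
Applying f replaces x by -x. Since |-x| = |x|, the absolute value is unchanged by f, whereas x -> -x, 2x - 1 -> -2x - 1 and x + 1 -> -x + 1 all change.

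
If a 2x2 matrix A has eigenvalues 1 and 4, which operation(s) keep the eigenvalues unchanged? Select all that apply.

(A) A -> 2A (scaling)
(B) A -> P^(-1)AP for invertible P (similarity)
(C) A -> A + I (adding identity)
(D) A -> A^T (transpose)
B and D

Eigenvalues are preserved by:
1. Similarity transformations: A -> P^(-1)AP (same characteristic polynomial)
2. Transpose: A^T has the same eigenvalues as A

Eigenvalues are NOT preserved by:
- Adding identity: eigenvalues become 1+1, 4+1
- Scaling: eigenvalues become 2, 8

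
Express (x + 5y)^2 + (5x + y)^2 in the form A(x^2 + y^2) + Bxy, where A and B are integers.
26(x^2 + y^2) + 20xy

Expanding: (x + 5y)^2 = x^2 + 10xy + 25y^2
(5x + y)^2 = 25x^2 + 10xy + y^2
Sum = (1+25)(x^2+y^2) + 20xy = 26(x^2 + y^2) + 20xy
This is symmetric in x and y.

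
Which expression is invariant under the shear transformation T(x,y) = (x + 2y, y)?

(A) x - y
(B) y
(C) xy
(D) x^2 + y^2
B

Under the shear T(x,y) = (x + 2y, y):
Substitute the transformed coordinates into each option and compare with the original:
(A) x - y  ->  (x + 2y) - (y) = x + y   [differs from x - y: not invariant]
(B) y  ->  (y) = y   [equals y: invariant]
(C) xy  ->  (x + 2y)(y) = xy + 2y^2   [differs from xy: not invariant]
(D) x^2 + y^2  ->  (x + 2y)^2 + (y)^2 = x^2 + 4xy + 5y^2   [differs from x^2 + y^2: not invariant]

Only option (B), y, is unchanged by the transformation.
A horizontal shear moves points parallel to the x-axis, so the y-coordinate (and any function of y alone) is unchanged.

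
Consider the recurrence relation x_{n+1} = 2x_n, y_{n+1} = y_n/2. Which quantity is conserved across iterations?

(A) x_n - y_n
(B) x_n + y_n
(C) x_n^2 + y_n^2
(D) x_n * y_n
D

For the recurrence x_{n+1} = 2x_n, y_{n+1} = y_n/2:

x_{n+1} * y_{n+1} = (2x_n) * (y_n/2) = x_n * y_n
The product is conserved.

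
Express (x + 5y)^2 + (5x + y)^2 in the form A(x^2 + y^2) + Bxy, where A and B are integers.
26(x^2 + y^2) + 20xy

Expanding: (x + 5y)^2 = x^2 + 10xy + 25y^2
(5x + y)^2 = 25x^2 + 10xy + y^2
Sum = (1+25)(x^2+y^2) + 20xy = 26(x^2 + y^2) + 20xy
This is symmetric in x and y.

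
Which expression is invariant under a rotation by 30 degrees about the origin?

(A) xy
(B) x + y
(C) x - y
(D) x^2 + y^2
D

A rotation by 30 degrees sends (x, y) to (sqrt(3)x/2 - y/2, x/2 + sqrt(3)y/2).
Substitute the transformed coordinates into each option and compare with the original:
(A) xy  ->  (sqrt(3)x/2 - y/2)(x/2 + sqrt(3)y/2) = sqrt(3)x^2/4 + xy/2 - sqrt(3)y^2/4   [differs from xy: not invariant]
(B) x + y  ->  (sqrt(3)x/2 - y/2) + (x/2 + sqrt(3)y/2) = x/2 + sqrt(3)x/2 - y/2 + sqrt(3)y/2   [differs from x + y: not invariant]
(C) x - y  ->  (sqrt(3)x/2 - y/2) - (x/2 + sqrt(3)y/2) = -x/2 + sqrt(3)x/2 - sqrt(3)y/2 - y/2   [differs from x - y: not invariant]
(D) x^2 + y^2  ->  (sqrt(3)x/2 - y/2)^2 + (x/2 + sqrt(3)y/2)^2 = x^2 + y^2   [equals x^2 + y^2: invariant]

Only option (D), x^2 + y^2, is unchanged by the transformation.
Geometrically, x^2 + y^2 is the squared distance from the origin, which every rotation about the origin preserves.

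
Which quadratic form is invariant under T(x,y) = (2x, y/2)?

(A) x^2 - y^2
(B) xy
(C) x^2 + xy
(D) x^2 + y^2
B

T multiplies x by 2 and divides y by 2.
Substitute the transformed coordinates into each option and compare with the original:
(A) x^2 - y^2  ->  (2x)^2 - (y/2)^2 = 4x^2 - y^2/4   [differs from x^2 - y^2: not invariant]
(B) xy  ->  (2x)(y/2) = xy   [equals xy: invariant]
(C) x^2 + xy  ->  (2x)^2 + (2x)(y/2) = 4x^2 + xy   [differs from x^2 + xy: not invariant]
(D) x^2 + y^2  ->  (2x)^2 + (y/2)^2 = 4x^2 + y^2/4   [differs from x^2 + y^2: not invariant]

Only option (B), xy, is unchanged by the transformation.
The factors 2 and 1/2 cancel only in the pure product xy.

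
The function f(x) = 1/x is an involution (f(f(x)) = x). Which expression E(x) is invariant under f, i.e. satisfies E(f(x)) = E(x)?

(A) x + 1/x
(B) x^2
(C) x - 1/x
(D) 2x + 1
A

Replace x by f(x) = 1/x in each option and simplify. As a quick numerical cross-check, also compare E(3) with E(f(3)) = E(1/3).

(A) x + 1/x  ->  (1/x) + 1/(1/x), which simplifies back to x + 1/x; check: E(3) = 10/3, E(1/3) = 10/3.   [invariant]
(B) x^2  ->  (1/x)^2 = x^(-2); check: E(3) = 9 but E(1/3) = 1/9.   [not invariant]
(C) x - 1/x  ->  (1/x) - 1/(1/x) = -x + 1/x; check: E(3) = 8/3 but E(1/3) = -8/3.   [not invariant]
(D) 2x + 1  ->  2(1/x) + 1 = (x + 2)/x; check: E(3) = 7 but E(1/3) = 5/3.   [not invariant]

Only (A) is unchanged. E is symmetric under swapping x with f(x) = 1/x, which is exactly what an involution does.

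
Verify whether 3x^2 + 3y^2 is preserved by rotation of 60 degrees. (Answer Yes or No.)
Yes

Applying rotation by 60 degrees: x' = x*cos(60 degrees) - y*sin(60 degrees) = x/2 - sqrt(3)y/2, y' = x*sin(60 degrees) + y*cos(60 degrees) = sqrt(3)x/2 + y/2

Substituting into 3x^2 + 3y^2:
3(x/2 - sqrt(3)y/2)^2 + 3(sqrt(3)x/2 + y/2)^2
= 3x^2 + 3y^2

This equals the original expression 3x^2 + 3y^2, so it IS invariant.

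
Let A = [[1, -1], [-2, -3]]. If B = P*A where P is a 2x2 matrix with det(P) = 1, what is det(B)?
-5

By the multiplicative property of determinants, det(B) = det(P*A) = det(P) * det(A) = det(A),
so the determinant is invariant under multiplication by any determinant-1 matrix; we just need det(A).

det(A) = (1)(-3) - (-1)(-2) = -3 - 2 = -5

Therefore det(B) = 1 * (-5) = -5.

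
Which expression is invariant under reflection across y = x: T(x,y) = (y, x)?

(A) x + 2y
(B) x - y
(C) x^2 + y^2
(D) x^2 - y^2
C

The map is reflection across y = x: T(x,y) = (y, x).
Substitute the transformed coordinates into each option and compare with the original:
(A) x + 2y  ->  (y) + 2(x) = 2x + y   [differs from x + 2y: not invariant]
(B) x - y  ->  (y) - (x) = -x + y   [differs from x - y: not invariant]
(C) x^2 + y^2  ->  (y)^2 + (x)^2 = x^2 + y^2   [equals x^2 + y^2: invariant]
(D) x^2 - y^2  ->  (y)^2 - (x)^2 = -x^2 + y^2   [differs from x^2 - y^2: not invariant]

Only option (C), x^2 + y^2, is unchanged by the transformation.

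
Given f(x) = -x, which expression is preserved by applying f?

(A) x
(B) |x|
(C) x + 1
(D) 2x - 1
B

For f(x) = -x:
Applying f replaces x by -x. Since |-x| = |x|, the absolute value is unchanged by f, whereas x -> -x, 2x - 1 -> -2x - 1 and x + 1 -> -x + 1 all change.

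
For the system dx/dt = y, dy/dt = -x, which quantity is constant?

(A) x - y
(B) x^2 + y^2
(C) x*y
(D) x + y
B

A first integral I satisfies dI/dt = 0 along every solution. Differentiate each option and use the equation of motion:
(A) d/dt[x - y] = y - (-x) = x + y, not identically 0
(B) d/dt[x^2 + y^2] = 2x*dx/dt + 2y*dy/dt = 2x*y + 2y*(-x) = 0
(C) d/dt[x*y] = (dx/dt)y + x(dy/dt) = y^2 - x^2, not identically 0
(D) d/dt[x + y] = y + (-x) = y - x, not identically 0

Only (B) has zero time-derivative. So x^2 + y^2 (the squared radius; trajectories are circles) is the conserved quantity.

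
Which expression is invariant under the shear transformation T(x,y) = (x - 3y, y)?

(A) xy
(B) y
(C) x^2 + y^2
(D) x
B

Under the shear T(x,y) = (x - 3y, y):
Substitute the transformed coordinates into each option and compare with the original:
(A) xy  ->  (x - 3y)(y) = xy - 3y^2   [differs from xy: not invariant]
(B) y  ->  (y) = y   [equals y: invariant]
(C) x^2 + y^2  ->  (x - 3y)^2 + (y)^2 = x^2 - 6xy + 10y^2   [differs from x^2 + y^2: not invariant]
(D) x  ->  (x - 3y) = x - 3y   [differs from x: not invariant]

Only option (B), y, is unchanged by the transformation.
A horizontal shear moves points parallel to the x-axis, so the y-coordinate (and any function of y alone) is unchanged.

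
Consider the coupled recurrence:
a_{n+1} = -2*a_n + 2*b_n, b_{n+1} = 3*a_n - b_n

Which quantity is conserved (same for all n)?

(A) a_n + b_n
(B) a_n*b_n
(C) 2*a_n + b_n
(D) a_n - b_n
A

Replace a_n by a_{n+1} = -2*a_n + 2*b_n and b_n by b_{n+1} = 3*a_n - b_n in each option and simplify:
(A) a_n + b_n  ->  (-2*a_n + 2*b_n) + (3*a_n - b_n) = a_n + b_n   [conserved]
(B) a_n*b_n  ->  (-2*a_n + 2*b_n)*(3*a_n - b_n) = -6*a_n^2 + 8*a_n*b_n - 2*b_n^2   [not conserved]
(C) 2*a_n + b_n  ->  2*(-2*a_n + 2*b_n) + (3*a_n - b_n) = -a_n + 3*b_n   [not conserved]
(D) a_n - b_n  ->  (-2*a_n + 2*b_n) - (3*a_n - b_n) = -5*a_n + 3*b_n   [not conserved]

Only (A) a_n + b_n returns to itself after one step, so it is the conserved quantity.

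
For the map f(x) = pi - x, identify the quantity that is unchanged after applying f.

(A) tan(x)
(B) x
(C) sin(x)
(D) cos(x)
C

For f(x) = pi - x:
sin(pi - x) = sin(x), so sine is invariant under this transformation.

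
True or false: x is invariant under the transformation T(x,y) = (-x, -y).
False

Substitute T(x,y) = (-x, -y) into the expression and compare with the original.

Original: x
After applying T: (-x) = -x

This differs from the original x (difference: -2x), so the expression is NOT invariant.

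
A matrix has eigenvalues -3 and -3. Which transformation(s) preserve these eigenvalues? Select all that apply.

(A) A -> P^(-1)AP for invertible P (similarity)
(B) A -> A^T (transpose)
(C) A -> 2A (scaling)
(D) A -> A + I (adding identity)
A and B

Eigenvalues are preserved by:
1. Similarity transformations: A -> P^(-1)AP (same characteristic polynomial)
2. Transpose: A^T has the same eigenvalues as A

Eigenvalues are NOT preserved by:
- Adding identity: eigenvalues become -3+1, -3+1
- Scaling: eigenvalues become -6, -6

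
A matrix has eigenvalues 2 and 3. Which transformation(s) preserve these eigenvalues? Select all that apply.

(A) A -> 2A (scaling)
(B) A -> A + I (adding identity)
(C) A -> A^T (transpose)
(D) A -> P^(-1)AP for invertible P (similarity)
C and D

Eigenvalues are preserved by:
1. Similarity transformations: A -> P^(-1)AP (same characteristic polynomial)
2. Transpose: A^T has the same eigenvalues as A

Eigenvalues are NOT preserved by:
- Adding identity: eigenvalues become 2+1, 3+1
- Scaling: eigenvalues become 4, 6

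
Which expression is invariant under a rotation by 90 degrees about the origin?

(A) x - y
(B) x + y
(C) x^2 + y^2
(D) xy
C

A rotation by 90 degrees sends (x, y) to (-y, x).
Substitute the transformed coordinates into each option and compare with the original:
(A) x - y  ->  (-y) - (x) = -x - y   [differs from x - y: not invariant]
(B) x + y  ->  (-y) + (x) = x - y   [differs from x + y: not invariant]
(C) x^2 + y^2  ->  (-y)^2 + (x)^2 = x^2 + y^2   [equals x^2 + y^2: invariant]
(D) xy  ->  (-y)(x) = -xy   [differs from xy: not invariant]

Only option (C), x^2 + y^2, is unchanged by the transformation.
Geometrically, x^2 + y^2 is the squared distance from the origin, which every rotation about the origin preserves.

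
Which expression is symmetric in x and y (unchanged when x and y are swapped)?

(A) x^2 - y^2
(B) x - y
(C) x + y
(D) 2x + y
C

A symmetric expression is unchanged when the variables are permuted; here the transformation to test is the swap (x, y) -> (y, x).
Substitute the transformed coordinates into each option and compare with the original:
(A) x^2 - y^2  ->  (y)^2 - (x)^2 = -x^2 + y^2   [differs from x^2 - y^2: not invariant]
(B) x - y  ->  (y) - (x) = -x + y   [differs from x - y: not invariant]
(C) x + y  ->  (y) + (x) = x + y   [equals x + y: invariant]
(D) 2x + y  ->  2(y) + (x) = x + 2y   [differs from 2x + y: not invariant]

Only option (C), x + y, is unchanged by the transformation.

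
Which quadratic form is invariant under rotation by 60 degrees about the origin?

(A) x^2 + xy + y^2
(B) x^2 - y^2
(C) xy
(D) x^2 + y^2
D

Rotation by 60 degrees sends (x, y) to (x/2 - sqrt(3)y/2, sqrt(3)x/2 + y/2).
Substitute the transformed coordinates into each option and compare with the original:
(A) x^2 + xy + y^2  ->  (x/2 - sqrt(3)y/2)^2 + (x/2 - sqrt(3)y/2)(sqrt(3)x/2 + y/2) + (sqrt(3)x/2 + y/2)^2 = sqrt(3)x^2/4 + x^2 - xy/2 - sqrt(3)y^2/4 + y^2   [differs from x^2 + xy + y^2: not invariant]
(B) x^2 - y^2  ->  (x/2 - sqrt(3)y/2)^2 - (sqrt(3)x/2 + y/2)^2 = -x^2/2 - sqrt(3)xy + y^2/2   [differs from x^2 - y^2: not invariant]
(C) xy  ->  (x/2 - sqrt(3)y/2)(sqrt(3)x/2 + y/2) = sqrt(3)x^2/4 - xy/2 - sqrt(3)y^2/4   [differs from xy: not invariant]
(D) x^2 + y^2  ->  (x/2 - sqrt(3)y/2)^2 + (sqrt(3)x/2 + y/2)^2 = x^2 + y^2   [equals x^2 + y^2: invariant]

Only option (D), x^2 + y^2, is unchanged by the transformation.
x^2 + y^2 is the squared distance from the origin, which rotations preserve.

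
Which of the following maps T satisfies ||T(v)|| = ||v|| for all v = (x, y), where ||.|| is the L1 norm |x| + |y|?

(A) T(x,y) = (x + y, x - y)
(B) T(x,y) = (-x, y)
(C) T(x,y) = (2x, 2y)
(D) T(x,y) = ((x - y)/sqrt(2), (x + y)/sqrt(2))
B

A transformation preserves a norm if ||T(v)|| = ||v|| for every v; a single vector where the norm changes rules an option out.

(A) T(x,y) = (x + y, x - y): v = (1, 0) has norm |1| + |0| = 1, but T(v) = (1, 1) has norm 2 -- not preserved.
(B) T(x,y) = (-x, y): preserves the norm -- it only permutes the coordinates and/or flips signs, which leaves |x| + |y| unchanged.
(C) T(x,y) = (2x, 2y): v = (1, 0) has norm |1| + |0| = 1, but T(v) = (2, 0) has norm 2 -- not preserved.
(D) T(x,y) = ((x - y)/sqrt(2), (x + y)/sqrt(2)): v = (1, 0) has norm |1| + |0| = 1, but T(v) = (sqrt(2)/2, sqrt(2)/2) has norm sqrt(2) -- not preserved.

Therefore the answer is (B).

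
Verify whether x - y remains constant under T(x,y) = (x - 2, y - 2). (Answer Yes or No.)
Yes

Substitute T(x,y) = (x - 2, y - 2) into the expression and compare with the original.

Original: x - y
After applying T: (x - 2) - (y - 2) = x - y

This is identical to the original x - y, so the expression is invariant.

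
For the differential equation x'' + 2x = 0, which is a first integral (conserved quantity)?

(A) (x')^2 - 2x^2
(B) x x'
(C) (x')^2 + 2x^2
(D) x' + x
C

A first integral I satisfies dI/dt = 0 along every solution. Differentiate each option and use the equation of motion:
(A) d/dt[(x')^2 - 2x^2] = 2x'x'' - 4x x' = -8x x', not identically 0
(B) d/dt[x x'] = (x')^2 + x x'' = (x')^2 - 2x^2, not identically 0
(C) d/dt[(x')^2 + 2x^2] = 2x'x'' + 4x x' = 2x'(-2x) + 4x x' = 0
(D) d/dt[x' + x] = x'' + x' = -2x + x', not identically 0

Only (C) has zero time-derivative. So the energy-like quantity (x')^2 + 2x^2 is the first integral.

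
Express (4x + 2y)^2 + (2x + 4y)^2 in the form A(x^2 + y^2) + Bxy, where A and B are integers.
20(x^2 + y^2) + 32xy

Expanding: (4x + 2y)^2 = 16x^2 + 16xy + 4y^2
(2x + 4y)^2 = 4x^2 + 16xy + 16y^2
Sum = (16+4)(x^2+y^2) + 32xy = 20(x^2 + y^2) + 32xy
This is symmetric in x and y.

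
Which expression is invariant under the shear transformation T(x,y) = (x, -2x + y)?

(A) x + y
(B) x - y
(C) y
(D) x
D

Under the shear T(x,y) = (x, -2x + y):
Substitute the transformed coordinates into each option and compare with the original:
(A) x + y  ->  (x) + (-2x + y) = -x + y   [differs from x + y: not invariant]
(B) x - y  ->  (x) - (-2x + y) = 3x - y   [differs from x - y: not invariant]
(C) y  ->  (-2x + y) = -2x + y   [differs from y: not invariant]
(D) x  ->  (x) = x   [equals x: invariant]

Only option (D), x, is unchanged by the transformation.
A vertical shear moves points parallel to the y-axis, so the x-coordinate (and any function of x alone) is unchanged.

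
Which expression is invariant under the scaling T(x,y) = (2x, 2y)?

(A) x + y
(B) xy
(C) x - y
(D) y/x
D

Under the uniform scaling T(x,y) = (2x, 2y):
Substitute the transformed coordinates into each option and compare with the original:
(A) x + y  ->  (2x) + (2y) = 2x + 2y   [differs from x + y: not invariant]
(B) xy  ->  (2x)(2y) = 4xy   [differs from xy: not invariant]
(C) x - y  ->  (2x) - (2y) = 2x - 2y   [differs from x - y: not invariant]
(D) y/x  ->  (2y)/(2x) = y/x   [equals y/x: invariant]

Only option (D), y/x, is unchanged by the transformation.
The common factor 2 cancels in a ratio of coordinates, while sums, products and sums of squares pick up factors of 2 or 4.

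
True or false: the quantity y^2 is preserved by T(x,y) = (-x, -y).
True

Substitute T(x,y) = (-x, -y) into the expression and compare with the original.

Original: y^2
After applying T: (-y)^2 = y^2

This is identical to the original y^2, so the expression is invariant.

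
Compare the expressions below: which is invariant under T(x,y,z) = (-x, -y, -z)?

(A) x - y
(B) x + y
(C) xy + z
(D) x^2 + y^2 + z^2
D

Apply T(x,y,z) = (-x, -y, -z) to each option, i.e. replace (x, y, z) by the transformed coordinates.
Substitute the transformed coordinates into each option and compare with the original:
(A) x - y  ->  (-x) - (-y) = -x + y   [differs from x - y: not invariant]
(B) x + y  ->  (-x) + (-y) = -x - y   [differs from x + y: not invariant]
(C) xy + z  ->  (-x)(-y) + (-z) = xy - z   [differs from xy + z: not invariant]
(D) x^2 + y^2 + z^2  ->  (-x)^2 + (-y)^2 + (-z)^2 = x^2 + y^2 + z^2   [equals x^2 + y^2 + z^2: invariant]

Only option (D), x^2 + y^2 + z^2, is unchanged by the transformation.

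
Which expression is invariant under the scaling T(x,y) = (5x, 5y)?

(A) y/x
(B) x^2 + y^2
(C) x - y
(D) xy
A

Under the uniform scaling T(x,y) = (5x, 5y):
Substitute the transformed coordinates into each option and compare with the original:
(A) y/x  ->  (5y)/(5x) = y/x   [equals y/x: invariant]
(B) x^2 + y^2  ->  (5x)^2 + (5y)^2 = 25x^2 + 25y^2   [differs from x^2 + y^2: not invariant]
(C) x - y  ->  (5x) - (5y) = 5x - 5y   [differs from x - y: not invariant]
(D) xy  ->  (5x)(5y) = 25xy   [differs from xy: not invariant]

Only option (A), y/x, is unchanged by the transformation.
The common factor 5 cancels in a ratio of coordinates, while sums, products and sums of squares pick up factors of 5 or 25.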